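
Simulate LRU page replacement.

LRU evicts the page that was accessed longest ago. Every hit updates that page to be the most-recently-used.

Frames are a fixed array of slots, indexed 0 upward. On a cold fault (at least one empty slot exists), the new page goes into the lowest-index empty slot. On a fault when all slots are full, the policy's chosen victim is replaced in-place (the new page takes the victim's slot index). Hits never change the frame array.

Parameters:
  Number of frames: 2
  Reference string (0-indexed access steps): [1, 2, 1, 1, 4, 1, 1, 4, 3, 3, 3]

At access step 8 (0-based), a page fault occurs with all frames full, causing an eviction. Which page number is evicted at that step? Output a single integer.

Step 0: ref 1 -> FAULT, frames=[1,-]
Step 1: ref 2 -> FAULT, frames=[1,2]
Step 2: ref 1 -> HIT, frames=[1,2]
Step 3: ref 1 -> HIT, frames=[1,2]
Step 4: ref 4 -> FAULT, evict 2, frames=[1,4]
Step 5: ref 1 -> HIT, frames=[1,4]
Step 6: ref 1 -> HIT, frames=[1,4]
Step 7: ref 4 -> HIT, frames=[1,4]
Step 8: ref 3 -> FAULT, evict 1, frames=[3,4]
At step 8: evicted page 1

Answer: 1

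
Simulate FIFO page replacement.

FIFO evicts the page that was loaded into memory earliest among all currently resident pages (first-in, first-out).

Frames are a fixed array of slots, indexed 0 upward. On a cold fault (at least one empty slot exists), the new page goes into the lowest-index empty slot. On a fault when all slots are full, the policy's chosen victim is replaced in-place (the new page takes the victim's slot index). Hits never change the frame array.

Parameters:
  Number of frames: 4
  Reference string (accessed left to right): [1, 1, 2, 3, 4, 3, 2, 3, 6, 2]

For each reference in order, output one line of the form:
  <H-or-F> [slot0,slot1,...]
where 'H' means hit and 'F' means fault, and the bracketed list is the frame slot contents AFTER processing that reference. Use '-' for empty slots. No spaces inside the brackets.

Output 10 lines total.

F [1,-,-,-]
H [1,-,-,-]
F [1,2,-,-]
F [1,2,3,-]
F [1,2,3,4]
H [1,2,3,4]
H [1,2,3,4]
H [1,2,3,4]
F [6,2,3,4]
H [6,2,3,4]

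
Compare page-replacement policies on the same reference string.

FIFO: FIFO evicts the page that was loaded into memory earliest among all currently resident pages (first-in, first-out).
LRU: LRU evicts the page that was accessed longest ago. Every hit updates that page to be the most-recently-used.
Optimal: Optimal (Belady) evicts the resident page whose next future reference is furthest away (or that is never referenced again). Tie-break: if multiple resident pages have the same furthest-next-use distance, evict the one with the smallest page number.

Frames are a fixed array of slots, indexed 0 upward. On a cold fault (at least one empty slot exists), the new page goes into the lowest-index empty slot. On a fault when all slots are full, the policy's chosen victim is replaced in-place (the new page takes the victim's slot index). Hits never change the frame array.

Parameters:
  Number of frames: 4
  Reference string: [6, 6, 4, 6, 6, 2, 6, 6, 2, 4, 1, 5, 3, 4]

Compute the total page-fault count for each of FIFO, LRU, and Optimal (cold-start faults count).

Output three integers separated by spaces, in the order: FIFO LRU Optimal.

Answer: 7 6 6

Derivation:
--- FIFO ---
  step 0: ref 6 -> FAULT, frames=[6,-,-,-] (faults so far: 1)
  step 1: ref 6 -> HIT, frames=[6,-,-,-] (faults so far: 1)
  step 2: ref 4 -> FAULT, frames=[6,4,-,-] (faults so far: 2)
  step 3: ref 6 -> HIT, frames=[6,4,-,-] (faults so far: 2)
  step 4: ref 6 -> HIT, frames=[6,4,-,-] (faults so far: 2)
  step 5: ref 2 -> FAULT, frames=[6,4,2,-] (faults so far: 3)
  step 6: ref 6 -> HIT, frames=[6,4,2,-] (faults so far: 3)
  step 7: ref 6 -> HIT, frames=[6,4,2,-] (faults so far: 3)
  step 8: ref 2 -> HIT, frames=[6,4,2,-] (faults so far: 3)
  step 9: ref 4 -> HIT, frames=[6,4,2,-] (faults so far: 3)
  step 10: ref 1 -> FAULT, frames=[6,4,2,1] (faults so far: 4)
  step 11: ref 5 -> FAULT, evict 6, frames=[5,4,2,1] (faults so far: 5)
  step 12: ref 3 -> FAULT, evict 4, frames=[5,3,2,1] (faults so far: 6)
  step 13: ref 4 -> FAULT, evict 2, frames=[5,3,4,1] (faults so far: 7)
  FIFO total faults: 7
--- LRU ---
  step 0: ref 6 -> FAULT, frames=[6,-,-,-] (faults so far: 1)
  step 1: ref 6 -> HIT, frames=[6,-,-,-] (faults so far: 1)
  step 2: ref 4 -> FAULT, frames=[6,4,-,-] (faults so far: 2)
  step 3: ref 6 -> HIT, frames=[6,4,-,-] (faults so far: 2)
  step 4: ref 6 -> HIT, frames=[6,4,-,-] (faults so far: 2)
  step 5: ref 2 -> FAULT, frames=[6,4,2,-] (faults so far: 3)
  step 6: ref 6 -> HIT, frames=[6,4,2,-] (faults so far: 3)
  step 7: ref 6 -> HIT, frames=[6,4,2,-] (faults so far: 3)
  step 8: ref 2 -> HIT, frames=[6,4,2,-] (faults so far: 3)
  step 9: ref 4 -> HIT, frames=[6,4,2,-] (faults so far: 3)
  step 10: ref 1 -> FAULT, frames=[6,4,2,1] (faults so far: 4)
  step 11: ref 5 -> FAULT, evict 6, frames=[5,4,2,1] (faults so far: 5)
  step 12: ref 3 -> FAULT, evict 2, frames=[5,4,3,1] (faults so far: 6)
  step 13: ref 4 -> HIT, frames=[5,4,3,1] (faults so far: 6)
  LRU total faults: 6
--- Optimal ---
  step 0: ref 6 -> FAULT, frames=[6,-,-,-] (faults so far: 1)
  step 1: ref 6 -> HIT, frames=[6,-,-,-] (faults so far: 1)
  step 2: ref 4 -> FAULT, frames=[6,4,-,-] (faults so far: 2)
  step 3: ref 6 -> HIT, frames=[6,4,-,-] (faults so far: 2)
  step 4: ref 6 -> HIT, frames=[6,4,-,-] (faults so far: 2)
  step 5: ref 2 -> FAULT, frames=[6,4,2,-] (faults so far: 3)
  step 6: ref 6 -> HIT, frames=[6,4,2,-] (faults so far: 3)
  step 7: ref 6 -> HIT, frames=[6,4,2,-] (faults so far: 3)
  step 8: ref 2 -> HIT, frames=[6,4,2,-] (faults so far: 3)
  step 9: ref 4 -> HIT, frames=[6,4,2,-] (faults so far: 3)
  step 10: ref 1 -> FAULT, frames=[6,4,2,1] (faults so far: 4)
  step 11: ref 5 -> FAULT, evict 1, frames=[6,4,2,5] (faults so far: 5)
  step 12: ref 3 -> FAULT, evict 2, frames=[6,4,3,5] (faults so far: 6)
  step 13: ref 4 -> HIT, frames=[6,4,3,5] (faults so far: 6)
  Optimal total faults: 6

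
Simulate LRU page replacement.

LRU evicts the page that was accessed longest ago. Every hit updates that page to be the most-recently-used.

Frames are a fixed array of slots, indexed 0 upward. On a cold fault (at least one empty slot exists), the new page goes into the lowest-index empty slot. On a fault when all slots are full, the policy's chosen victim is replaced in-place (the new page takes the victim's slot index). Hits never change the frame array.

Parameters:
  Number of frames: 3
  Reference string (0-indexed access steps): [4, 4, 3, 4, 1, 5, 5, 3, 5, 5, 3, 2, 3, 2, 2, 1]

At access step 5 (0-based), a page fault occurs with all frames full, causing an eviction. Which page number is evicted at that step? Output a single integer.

Step 0: ref 4 -> FAULT, frames=[4,-,-]
Step 1: ref 4 -> HIT, frames=[4,-,-]
Step 2: ref 3 -> FAULT, frames=[4,3,-]
Step 3: ref 4 -> HIT, frames=[4,3,-]
Step 4: ref 1 -> FAULT, frames=[4,3,1]
Step 5: ref 5 -> FAULT, evict 3, frames=[4,5,1]
At step 5: evicted page 3

Answer: 3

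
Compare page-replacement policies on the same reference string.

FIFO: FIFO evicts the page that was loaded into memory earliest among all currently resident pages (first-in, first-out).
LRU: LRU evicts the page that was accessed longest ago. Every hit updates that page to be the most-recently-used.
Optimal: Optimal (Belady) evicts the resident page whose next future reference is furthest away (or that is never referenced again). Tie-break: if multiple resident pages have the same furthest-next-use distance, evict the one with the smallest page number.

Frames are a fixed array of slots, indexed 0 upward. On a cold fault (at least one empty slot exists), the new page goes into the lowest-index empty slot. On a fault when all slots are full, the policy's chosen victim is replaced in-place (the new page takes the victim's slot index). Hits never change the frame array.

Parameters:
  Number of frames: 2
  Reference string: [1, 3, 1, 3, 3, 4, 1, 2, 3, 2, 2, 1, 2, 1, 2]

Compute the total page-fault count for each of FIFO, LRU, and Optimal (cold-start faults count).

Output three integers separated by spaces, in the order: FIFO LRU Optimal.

--- FIFO ---
  step 0: ref 1 -> FAULT, frames=[1,-] (faults so far: 1)
  step 1: ref 3 -> FAULT, frames=[1,3] (faults so far: 2)
  step 2: ref 1 -> HIT, frames=[1,3] (faults so far: 2)
  step 3: ref 3 -> HIT, frames=[1,3] (faults so far: 2)
  step 4: ref 3 -> HIT, frames=[1,3] (faults so far: 2)
  step 5: ref 4 -> FAULT, evict 1, frames=[4,3] (faults so far: 3)
  step 6: ref 1 -> FAULT, evict 3, frames=[4,1] (faults so far: 4)
  step 7: ref 2 -> FAULT, evict 4, frames=[2,1] (faults so far: 5)
  step 8: ref 3 -> FAULT, evict 1, frames=[2,3] (faults so far: 6)
  step 9: ref 2 -> HIT, frames=[2,3] (faults so far: 6)
  step 10: ref 2 -> HIT, frames=[2,3] (faults so far: 6)
  step 11: ref 1 -> FAULT, evict 2, frames=[1,3] (faults so far: 7)
  step 12: ref 2 -> FAULT, evict 3, frames=[1,2] (faults so far: 8)
  step 13: ref 1 -> HIT, frames=[1,2] (faults so far: 8)
  step 14: ref 2 -> HIT, frames=[1,2] (faults so far: 8)
  FIFO total faults: 8
--- LRU ---
  step 0: ref 1 -> FAULT, frames=[1,-] (faults so far: 1)
  step 1: ref 3 -> FAULT, frames=[1,3] (faults so far: 2)
  step 2: ref 1 -> HIT, frames=[1,3] (faults so far: 2)
  step 3: ref 3 -> HIT, frames=[1,3] (faults so far: 2)
  step 4: ref 3 -> HIT, frames=[1,3] (faults so far: 2)
  step 5: ref 4 -> FAULT, evict 1, frames=[4,3] (faults so far: 3)
  step 6: ref 1 -> FAULT, evict 3, frames=[4,1] (faults so far: 4)
  step 7: ref 2 -> FAULT, evict 4, frames=[2,1] (faults so far: 5)
  step 8: ref 3 -> FAULT, evict 1, frames=[2,3] (faults so far: 6)
  step 9: ref 2 -> HIT, frames=[2,3] (faults so far: 6)
  step 10: ref 2 -> HIT, frames=[2,3] (faults so far: 6)
  step 11: ref 1 -> FAULT, evict 3, frames=[2,1] (faults so far: 7)
  step 12: ref 2 -> HIT, frames=[2,1] (faults so far: 7)
  step 13: ref 1 -> HIT, frames=[2,1] (faults so far: 7)
  step 14: ref 2 -> HIT, frames=[2,1] (faults so far: 7)
  LRU total faults: 7
--- Optimal ---
  step 0: ref 1 -> FAULT, frames=[1,-] (faults so far: 1)
  step 1: ref 3 -> FAULT, frames=[1,3] (faults so far: 2)
  step 2: ref 1 -> HIT, frames=[1,3] (faults so far: 2)
  step 3: ref 3 -> HIT, frames=[1,3] (faults so far: 2)
  step 4: ref 3 -> HIT, frames=[1,3] (faults so far: 2)
  step 5: ref 4 -> FAULT, evict 3, frames=[1,4] (faults so far: 3)
  step 6: ref 1 -> HIT, frames=[1,4] (faults so far: 3)
  step 7: ref 2 -> FAULT, evict 4, frames=[1,2] (faults so far: 4)
  step 8: ref 3 -> FAULT, evict 1, frames=[3,2] (faults so far: 5)
  step 9: ref 2 -> HIT, frames=[3,2] (faults so far: 5)
  step 10: ref 2 -> HIT, frames=[3,2] (faults so far: 5)
  step 11: ref 1 -> FAULT, evict 3, frames=[1,2] (faults so far: 6)
  step 12: ref 2 -> HIT, frames=[1,2] (faults so far: 6)
  step 13: ref 1 -> HIT, frames=[1,2] (faults so far: 6)
  step 14: ref 2 -> HIT, frames=[1,2] (faults so far: 6)
  Optimal total faults: 6

Answer: 8 7 6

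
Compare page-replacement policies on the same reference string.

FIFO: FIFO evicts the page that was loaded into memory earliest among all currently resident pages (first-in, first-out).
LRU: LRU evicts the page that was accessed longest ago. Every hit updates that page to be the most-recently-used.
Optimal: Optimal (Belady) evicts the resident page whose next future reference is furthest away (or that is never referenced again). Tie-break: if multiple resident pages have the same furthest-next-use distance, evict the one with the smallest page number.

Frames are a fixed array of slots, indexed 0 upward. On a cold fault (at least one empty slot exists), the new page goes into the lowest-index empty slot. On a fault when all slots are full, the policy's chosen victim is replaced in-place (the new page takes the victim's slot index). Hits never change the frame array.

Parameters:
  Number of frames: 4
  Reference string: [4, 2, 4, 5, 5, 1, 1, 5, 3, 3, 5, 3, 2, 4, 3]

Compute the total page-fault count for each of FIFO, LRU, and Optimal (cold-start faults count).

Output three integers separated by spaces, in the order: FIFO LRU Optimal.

--- FIFO ---
  step 0: ref 4 -> FAULT, frames=[4,-,-,-] (faults so far: 1)
  step 1: ref 2 -> FAULT, frames=[4,2,-,-] (faults so far: 2)
  step 2: ref 4 -> HIT, frames=[4,2,-,-] (faults so far: 2)
  step 3: ref 5 -> FAULT, frames=[4,2,5,-] (faults so far: 3)
  step 4: ref 5 -> HIT, frames=[4,2,5,-] (faults so far: 3)
  step 5: ref 1 -> FAULT, frames=[4,2,5,1] (faults so far: 4)
  step 6: ref 1 -> HIT, frames=[4,2,5,1] (faults so far: 4)
  step 7: ref 5 -> HIT, frames=[4,2,5,1] (faults so far: 4)
  step 8: ref 3 -> FAULT, evict 4, frames=[3,2,5,1] (faults so far: 5)
  step 9: ref 3 -> HIT, frames=[3,2,5,1] (faults so far: 5)
  step 10: ref 5 -> HIT, frames=[3,2,5,1] (faults so far: 5)
  step 11: ref 3 -> HIT, frames=[3,2,5,1] (faults so far: 5)
  step 12: ref 2 -> HIT, frames=[3,2,5,1] (faults so far: 5)
  step 13: ref 4 -> FAULT, evict 2, frames=[3,4,5,1] (faults so far: 6)
  step 14: ref 3 -> HIT, frames=[3,4,5,1] (faults so far: 6)
  FIFO total faults: 6
--- LRU ---
  step 0: ref 4 -> FAULT, frames=[4,-,-,-] (faults so far: 1)
  step 1: ref 2 -> FAULT, frames=[4,2,-,-] (faults so far: 2)
  step 2: ref 4 -> HIT, frames=[4,2,-,-] (faults so far: 2)
  step 3: ref 5 -> FAULT, frames=[4,2,5,-] (faults so far: 3)
  step 4: ref 5 -> HIT, frames=[4,2,5,-] (faults so far: 3)
  step 5: ref 1 -> FAULT, frames=[4,2,5,1] (faults so far: 4)
  step 6: ref 1 -> HIT, frames=[4,2,5,1] (faults so far: 4)
  step 7: ref 5 -> HIT, frames=[4,2,5,1] (faults so far: 4)
  step 8: ref 3 -> FAULT, evict 2, frames=[4,3,5,1] (faults so far: 5)
  step 9: ref 3 -> HIT, frames=[4,3,5,1] (faults so far: 5)
  step 10: ref 5 -> HIT, frames=[4,3,5,1] (faults so far: 5)
  step 11: ref 3 -> HIT, frames=[4,3,5,1] (faults so far: 5)
  step 12: ref 2 -> FAULT, evict 4, frames=[2,3,5,1] (faults so far: 6)
  step 13: ref 4 -> FAULT, evict 1, frames=[2,3,5,4] (faults so far: 7)
  step 14: ref 3 -> HIT, frames=[2,3,5,4] (faults so far: 7)
  LRU total faults: 7
--- Optimal ---
  step 0: ref 4 -> FAULT, frames=[4,-,-,-] (faults so far: 1)
  step 1: ref 2 -> FAULT, frames=[4,2,-,-] (faults so far: 2)
  step 2: ref 4 -> HIT, frames=[4,2,-,-] (faults so far: 2)
  step 3: ref 5 -> FAULT, frames=[4,2,5,-] (faults so far: 3)
  step 4: ref 5 -> HIT, frames=[4,2,5,-] (faults so far: 3)
  step 5: ref 1 -> FAULT, frames=[4,2,5,1] (faults so far: 4)
  step 6: ref 1 -> HIT, frames=[4,2,5,1] (faults so far: 4)
  step 7: ref 5 -> HIT, frames=[4,2,5,1] (faults so far: 4)
  step 8: ref 3 -> FAULT, evict 1, frames=[4,2,5,3] (faults so far: 5)
  step 9: ref 3 -> HIT, frames=[4,2,5,3] (faults so far: 5)
  step 10: ref 5 -> HIT, frames=[4,2,5,3] (faults so far: 5)
  step 11: ref 3 -> HIT, frames=[4,2,5,3] (faults so far: 5)
  step 12: ref 2 -> HIT, frames=[4,2,5,3] (faults so far: 5)
  step 13: ref 4 -> HIT, frames=[4,2,5,3] (faults so far: 5)
  step 14: ref 3 -> HIT, frames=[4,2,5,3] (faults so far: 5)
  Optimal total faults: 5

Answer: 6 7 5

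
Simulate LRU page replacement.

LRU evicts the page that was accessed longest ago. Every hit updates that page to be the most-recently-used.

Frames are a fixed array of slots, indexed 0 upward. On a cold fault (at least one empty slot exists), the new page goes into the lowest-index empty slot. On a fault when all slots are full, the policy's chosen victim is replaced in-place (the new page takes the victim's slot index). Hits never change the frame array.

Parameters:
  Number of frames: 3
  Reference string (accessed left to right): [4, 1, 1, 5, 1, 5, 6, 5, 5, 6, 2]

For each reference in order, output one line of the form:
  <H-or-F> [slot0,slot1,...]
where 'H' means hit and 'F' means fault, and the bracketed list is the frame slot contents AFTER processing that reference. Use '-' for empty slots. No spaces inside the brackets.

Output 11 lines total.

F [4,-,-]
F [4,1,-]
H [4,1,-]
F [4,1,5]
H [4,1,5]
H [4,1,5]
F [6,1,5]
H [6,1,5]
H [6,1,5]
H [6,1,5]
F [6,2,5]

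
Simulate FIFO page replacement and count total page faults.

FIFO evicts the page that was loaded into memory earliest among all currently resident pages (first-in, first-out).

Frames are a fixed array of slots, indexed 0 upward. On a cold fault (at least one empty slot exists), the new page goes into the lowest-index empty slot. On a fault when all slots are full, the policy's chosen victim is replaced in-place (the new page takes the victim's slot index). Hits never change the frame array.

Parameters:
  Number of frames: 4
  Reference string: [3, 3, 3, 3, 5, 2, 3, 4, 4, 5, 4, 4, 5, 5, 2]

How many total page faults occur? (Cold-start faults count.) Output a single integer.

Step 0: ref 3 → FAULT, frames=[3,-,-,-]
Step 1: ref 3 → HIT, frames=[3,-,-,-]
Step 2: ref 3 → HIT, frames=[3,-,-,-]
Step 3: ref 3 → HIT, frames=[3,-,-,-]
Step 4: ref 5 → FAULT, frames=[3,5,-,-]
Step 5: ref 2 → FAULT, frames=[3,5,2,-]
Step 6: ref 3 → HIT, frames=[3,5,2,-]
Step 7: ref 4 → FAULT, frames=[3,5,2,4]
Step 8: ref 4 → HIT, frames=[3,5,2,4]
Step 9: ref 5 → HIT, frames=[3,5,2,4]
Step 10: ref 4 → HIT, frames=[3,5,2,4]
Step 11: ref 4 → HIT, frames=[3,5,2,4]
Step 12: ref 5 → HIT, frames=[3,5,2,4]
Step 13: ref 5 → HIT, frames=[3,5,2,4]
Step 14: ref 2 → HIT, frames=[3,5,2,4]
Total faults: 4

Answer: 4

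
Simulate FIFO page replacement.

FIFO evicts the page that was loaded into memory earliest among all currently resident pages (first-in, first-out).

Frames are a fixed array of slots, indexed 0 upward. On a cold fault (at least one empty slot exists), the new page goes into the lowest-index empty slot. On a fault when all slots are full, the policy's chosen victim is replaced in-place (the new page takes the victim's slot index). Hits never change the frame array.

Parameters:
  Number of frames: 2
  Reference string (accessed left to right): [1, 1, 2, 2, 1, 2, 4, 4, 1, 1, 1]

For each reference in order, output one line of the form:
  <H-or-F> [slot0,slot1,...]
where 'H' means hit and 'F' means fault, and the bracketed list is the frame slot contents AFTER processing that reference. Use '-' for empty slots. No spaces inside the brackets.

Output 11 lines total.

F [1,-]
H [1,-]
F [1,2]
H [1,2]
H [1,2]
H [1,2]
F [4,2]
H [4,2]
F [4,1]
H [4,1]
H [4,1]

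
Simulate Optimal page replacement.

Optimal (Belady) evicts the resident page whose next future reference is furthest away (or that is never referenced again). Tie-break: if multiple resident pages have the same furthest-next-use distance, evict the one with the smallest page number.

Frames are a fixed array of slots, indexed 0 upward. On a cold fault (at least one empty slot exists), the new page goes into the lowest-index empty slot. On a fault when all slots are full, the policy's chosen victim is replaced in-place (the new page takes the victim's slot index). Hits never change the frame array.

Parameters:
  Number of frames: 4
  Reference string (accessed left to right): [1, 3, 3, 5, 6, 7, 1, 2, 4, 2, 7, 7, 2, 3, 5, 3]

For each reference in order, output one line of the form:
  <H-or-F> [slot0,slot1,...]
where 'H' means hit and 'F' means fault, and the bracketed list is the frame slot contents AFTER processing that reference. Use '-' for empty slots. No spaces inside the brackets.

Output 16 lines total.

F [1,-,-,-]
F [1,3,-,-]
H [1,3,-,-]
F [1,3,5,-]
F [1,3,5,6]
F [1,3,5,7]
H [1,3,5,7]
F [2,3,5,7]
F [2,3,4,7]
H [2,3,4,7]
H [2,3,4,7]
H [2,3,4,7]
H [2,3,4,7]
H [2,3,4,7]
F [5,3,4,7]
H [5,3,4,7]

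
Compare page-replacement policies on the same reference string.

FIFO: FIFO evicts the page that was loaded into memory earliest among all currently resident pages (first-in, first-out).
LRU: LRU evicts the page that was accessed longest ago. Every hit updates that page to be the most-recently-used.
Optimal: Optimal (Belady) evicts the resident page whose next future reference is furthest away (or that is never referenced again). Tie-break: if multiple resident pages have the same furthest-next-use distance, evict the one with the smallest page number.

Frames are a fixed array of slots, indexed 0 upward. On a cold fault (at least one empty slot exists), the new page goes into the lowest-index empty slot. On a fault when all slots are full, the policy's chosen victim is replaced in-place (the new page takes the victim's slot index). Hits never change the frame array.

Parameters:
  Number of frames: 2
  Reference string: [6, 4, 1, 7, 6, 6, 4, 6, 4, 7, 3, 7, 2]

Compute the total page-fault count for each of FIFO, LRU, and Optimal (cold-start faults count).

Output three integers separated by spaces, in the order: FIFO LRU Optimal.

--- FIFO ---
  step 0: ref 6 -> FAULT, frames=[6,-] (faults so far: 1)
  step 1: ref 4 -> FAULT, frames=[6,4] (faults so far: 2)
  step 2: ref 1 -> FAULT, evict 6, frames=[1,4] (faults so far: 3)
  step 3: ref 7 -> FAULT, evict 4, frames=[1,7] (faults so far: 4)
  step 4: ref 6 -> FAULT, evict 1, frames=[6,7] (faults so far: 5)
  step 5: ref 6 -> HIT, frames=[6,7] (faults so far: 5)
  step 6: ref 4 -> FAULT, evict 7, frames=[6,4] (faults so far: 6)
  step 7: ref 6 -> HIT, frames=[6,4] (faults so far: 6)
  step 8: ref 4 -> HIT, frames=[6,4] (faults so far: 6)
  step 9: ref 7 -> FAULT, evict 6, frames=[7,4] (faults so far: 7)
  step 10: ref 3 -> FAULT, evict 4, frames=[7,3] (faults so far: 8)
  step 11: ref 7 -> HIT, frames=[7,3] (faults so far: 8)
  step 12: ref 2 -> FAULT, evict 7, frames=[2,3] (faults so far: 9)
  FIFO total faults: 9
--- LRU ---
  step 0: ref 6 -> FAULT, frames=[6,-] (faults so far: 1)
  step 1: ref 4 -> FAULT, frames=[6,4] (faults so far: 2)
  step 2: ref 1 -> FAULT, evict 6, frames=[1,4] (faults so far: 3)
  step 3: ref 7 -> FAULT, evict 4, frames=[1,7] (faults so far: 4)
  step 4: ref 6 -> FAULT, evict 1, frames=[6,7] (faults so far: 5)
  step 5: ref 6 -> HIT, frames=[6,7] (faults so far: 5)
  step 6: ref 4 -> FAULT, evict 7, frames=[6,4] (faults so far: 6)
  step 7: ref 6 -> HIT, frames=[6,4] (faults so far: 6)
  step 8: ref 4 -> HIT, frames=[6,4] (faults so far: 6)
  step 9: ref 7 -> FAULT, evict 6, frames=[7,4] (faults so far: 7)
  step 10: ref 3 -> FAULT, evict 4, frames=[7,3] (faults so far: 8)
  step 11: ref 7 -> HIT, frames=[7,3] (faults so far: 8)
  step 12: ref 2 -> FAULT, evict 3, frames=[7,2] (faults so far: 9)
  LRU total faults: 9
--- Optimal ---
  step 0: ref 6 -> FAULT, frames=[6,-] (faults so far: 1)
  step 1: ref 4 -> FAULT, frames=[6,4] (faults so far: 2)
  step 2: ref 1 -> FAULT, evict 4, frames=[6,1] (faults so far: 3)
  step 3: ref 7 -> FAULT, evict 1, frames=[6,7] (faults so far: 4)
  step 4: ref 6 -> HIT, frames=[6,7] (faults so far: 4)
  step 5: ref 6 -> HIT, frames=[6,7] (faults so far: 4)
  step 6: ref 4 -> FAULT, evict 7, frames=[6,4] (faults so far: 5)
  step 7: ref 6 -> HIT, frames=[6,4] (faults so far: 5)
  step 8: ref 4 -> HIT, frames=[6,4] (faults so far: 5)
  step 9: ref 7 -> FAULT, evict 4, frames=[6,7] (faults so far: 6)
  step 10: ref 3 -> FAULT, evict 6, frames=[3,7] (faults so far: 7)
  step 11: ref 7 -> HIT, frames=[3,7] (faults so far: 7)
  step 12: ref 2 -> FAULT, evict 3, frames=[2,7] (faults so far: 8)
  Optimal total faults: 8

Answer: 9 9 8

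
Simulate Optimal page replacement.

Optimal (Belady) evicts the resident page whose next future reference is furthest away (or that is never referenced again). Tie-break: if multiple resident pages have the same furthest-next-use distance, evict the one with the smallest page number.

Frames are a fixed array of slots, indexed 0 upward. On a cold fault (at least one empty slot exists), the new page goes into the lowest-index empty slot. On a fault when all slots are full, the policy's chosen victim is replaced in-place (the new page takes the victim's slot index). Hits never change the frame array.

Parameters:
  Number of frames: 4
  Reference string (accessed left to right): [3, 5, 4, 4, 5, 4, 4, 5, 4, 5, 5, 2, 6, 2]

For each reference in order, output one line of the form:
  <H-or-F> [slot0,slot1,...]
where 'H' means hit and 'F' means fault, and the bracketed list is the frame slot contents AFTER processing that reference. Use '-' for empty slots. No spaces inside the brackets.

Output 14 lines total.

F [3,-,-,-]
F [3,5,-,-]
F [3,5,4,-]
H [3,5,4,-]
H [3,5,4,-]
H [3,5,4,-]
H [3,5,4,-]
H [3,5,4,-]
H [3,5,4,-]
H [3,5,4,-]
H [3,5,4,-]
F [3,5,4,2]
F [6,5,4,2]
H [6,5,4,2]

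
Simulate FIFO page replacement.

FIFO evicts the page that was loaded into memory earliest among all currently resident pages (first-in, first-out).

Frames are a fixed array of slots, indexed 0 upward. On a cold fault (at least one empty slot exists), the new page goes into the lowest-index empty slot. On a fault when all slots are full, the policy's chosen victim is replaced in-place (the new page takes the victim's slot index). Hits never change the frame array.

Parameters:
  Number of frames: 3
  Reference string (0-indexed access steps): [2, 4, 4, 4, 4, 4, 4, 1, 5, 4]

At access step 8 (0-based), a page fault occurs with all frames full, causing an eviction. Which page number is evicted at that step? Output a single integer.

Step 0: ref 2 -> FAULT, frames=[2,-,-]
Step 1: ref 4 -> FAULT, frames=[2,4,-]
Step 2: ref 4 -> HIT, frames=[2,4,-]
Step 3: ref 4 -> HIT, frames=[2,4,-]
Step 4: ref 4 -> HIT, frames=[2,4,-]
Step 5: ref 4 -> HIT, frames=[2,4,-]
Step 6: ref 4 -> HIT, frames=[2,4,-]
Step 7: ref 1 -> FAULT, frames=[2,4,1]
Step 8: ref 5 -> FAULT, evict 2, frames=[5,4,1]
At step 8: evicted page 2

Answer: 2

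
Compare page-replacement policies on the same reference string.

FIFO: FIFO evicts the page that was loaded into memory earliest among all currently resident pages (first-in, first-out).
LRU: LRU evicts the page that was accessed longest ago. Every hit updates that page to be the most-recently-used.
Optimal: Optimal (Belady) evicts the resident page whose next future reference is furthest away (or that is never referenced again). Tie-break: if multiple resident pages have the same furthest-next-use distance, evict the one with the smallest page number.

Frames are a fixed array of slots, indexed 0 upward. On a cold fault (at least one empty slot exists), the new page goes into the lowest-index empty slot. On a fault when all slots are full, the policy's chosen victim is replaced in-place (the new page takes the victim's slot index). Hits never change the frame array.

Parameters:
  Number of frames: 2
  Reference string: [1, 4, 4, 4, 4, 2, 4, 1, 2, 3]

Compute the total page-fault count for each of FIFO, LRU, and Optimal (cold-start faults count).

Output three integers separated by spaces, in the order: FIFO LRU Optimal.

--- FIFO ---
  step 0: ref 1 -> FAULT, frames=[1,-] (faults so far: 1)
  step 1: ref 4 -> FAULT, frames=[1,4] (faults so far: 2)
  step 2: ref 4 -> HIT, frames=[1,4] (faults so far: 2)
  step 3: ref 4 -> HIT, frames=[1,4] (faults so far: 2)
  step 4: ref 4 -> HIT, frames=[1,4] (faults so far: 2)
  step 5: ref 2 -> FAULT, evict 1, frames=[2,4] (faults so far: 3)
  step 6: ref 4 -> HIT, frames=[2,4] (faults so far: 3)
  step 7: ref 1 -> FAULT, evict 4, frames=[2,1] (faults so far: 4)
  step 8: ref 2 -> HIT, frames=[2,1] (faults so far: 4)
  step 9: ref 3 -> FAULT, evict 2, frames=[3,1] (faults so far: 5)
  FIFO total faults: 5
--- LRU ---
  step 0: ref 1 -> FAULT, frames=[1,-] (faults so far: 1)
  step 1: ref 4 -> FAULT, frames=[1,4] (faults so far: 2)
  step 2: ref 4 -> HIT, frames=[1,4] (faults so far: 2)
  step 3: ref 4 -> HIT, frames=[1,4] (faults so far: 2)
  step 4: ref 4 -> HIT, frames=[1,4] (faults so far: 2)
  step 5: ref 2 -> FAULT, evict 1, frames=[2,4] (faults so far: 3)
  step 6: ref 4 -> HIT, frames=[2,4] (faults so far: 3)
  step 7: ref 1 -> FAULT, evict 2, frames=[1,4] (faults so far: 4)
  step 8: ref 2 -> FAULT, evict 4, frames=[1,2] (faults so far: 5)
  step 9: ref 3 -> FAULT, evict 1, frames=[3,2] (faults so far: 6)
  LRU total faults: 6
--- Optimal ---
  step 0: ref 1 -> FAULT, frames=[1,-] (faults so far: 1)
  step 1: ref 4 -> FAULT, frames=[1,4] (faults so far: 2)
  step 2: ref 4 -> HIT, frames=[1,4] (faults so far: 2)
  step 3: ref 4 -> HIT, frames=[1,4] (faults so far: 2)
  step 4: ref 4 -> HIT, frames=[1,4] (faults so far: 2)
  step 5: ref 2 -> FAULT, evict 1, frames=[2,4] (faults so far: 3)
  step 6: ref 4 -> HIT, frames=[2,4] (faults so far: 3)
  step 7: ref 1 -> FAULT, evict 4, frames=[2,1] (faults so far: 4)
  step 8: ref 2 -> HIT, frames=[2,1] (faults so far: 4)
  step 9: ref 3 -> FAULT, evict 1, frames=[2,3] (faults so far: 5)
  Optimal total faults: 5

Answer: 5 6 5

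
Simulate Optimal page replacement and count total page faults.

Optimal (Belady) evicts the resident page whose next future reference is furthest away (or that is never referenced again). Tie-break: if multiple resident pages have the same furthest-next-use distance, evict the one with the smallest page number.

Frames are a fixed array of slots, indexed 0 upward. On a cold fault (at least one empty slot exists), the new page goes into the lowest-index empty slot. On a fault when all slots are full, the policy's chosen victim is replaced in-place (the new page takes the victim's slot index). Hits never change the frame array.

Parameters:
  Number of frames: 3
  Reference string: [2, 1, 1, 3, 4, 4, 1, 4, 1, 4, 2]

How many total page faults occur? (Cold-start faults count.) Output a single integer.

Step 0: ref 2 → FAULT, frames=[2,-,-]
Step 1: ref 1 → FAULT, frames=[2,1,-]
Step 2: ref 1 → HIT, frames=[2,1,-]
Step 3: ref 3 → FAULT, frames=[2,1,3]
Step 4: ref 4 → FAULT (evict 3), frames=[2,1,4]
Step 5: ref 4 → HIT, frames=[2,1,4]
Step 6: ref 1 → HIT, frames=[2,1,4]
Step 7: ref 4 → HIT, frames=[2,1,4]
Step 8: ref 1 → HIT, frames=[2,1,4]
Step 9: ref 4 → HIT, frames=[2,1,4]
Step 10: ref 2 → HIT, frames=[2,1,4]
Total faults: 4

Answer: 4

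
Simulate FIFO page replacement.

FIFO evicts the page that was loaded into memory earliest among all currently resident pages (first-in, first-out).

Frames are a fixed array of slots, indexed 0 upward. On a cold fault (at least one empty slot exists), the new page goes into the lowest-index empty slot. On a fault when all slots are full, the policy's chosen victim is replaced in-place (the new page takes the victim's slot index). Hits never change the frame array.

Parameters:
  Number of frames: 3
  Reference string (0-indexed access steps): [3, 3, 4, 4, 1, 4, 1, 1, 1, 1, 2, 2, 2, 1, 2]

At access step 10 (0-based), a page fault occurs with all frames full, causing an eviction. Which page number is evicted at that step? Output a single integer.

Step 0: ref 3 -> FAULT, frames=[3,-,-]
Step 1: ref 3 -> HIT, frames=[3,-,-]
Step 2: ref 4 -> FAULT, frames=[3,4,-]
Step 3: ref 4 -> HIT, frames=[3,4,-]
Step 4: ref 1 -> FAULT, frames=[3,4,1]
Step 5: ref 4 -> HIT, frames=[3,4,1]
Step 6: ref 1 -> HIT, frames=[3,4,1]
Step 7: ref 1 -> HIT, frames=[3,4,1]
Step 8: ref 1 -> HIT, frames=[3,4,1]
Step 9: ref 1 -> HIT, frames=[3,4,1]
Step 10: ref 2 -> FAULT, evict 3, frames=[2,4,1]
At step 10: evicted page 3

Answer: 3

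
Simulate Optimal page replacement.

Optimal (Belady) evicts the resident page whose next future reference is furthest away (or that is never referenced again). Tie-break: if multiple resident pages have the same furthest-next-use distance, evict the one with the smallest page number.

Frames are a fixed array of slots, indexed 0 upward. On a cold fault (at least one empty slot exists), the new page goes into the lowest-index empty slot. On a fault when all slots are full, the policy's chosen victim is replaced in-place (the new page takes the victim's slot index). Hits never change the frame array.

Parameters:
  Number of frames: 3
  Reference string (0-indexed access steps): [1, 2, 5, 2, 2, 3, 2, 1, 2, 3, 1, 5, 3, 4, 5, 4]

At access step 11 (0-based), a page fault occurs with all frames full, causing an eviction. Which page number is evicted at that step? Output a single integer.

Step 0: ref 1 -> FAULT, frames=[1,-,-]
Step 1: ref 2 -> FAULT, frames=[1,2,-]
Step 2: ref 5 -> FAULT, frames=[1,2,5]
Step 3: ref 2 -> HIT, frames=[1,2,5]
Step 4: ref 2 -> HIT, frames=[1,2,5]
Step 5: ref 3 -> FAULT, evict 5, frames=[1,2,3]
Step 6: ref 2 -> HIT, frames=[1,2,3]
Step 7: ref 1 -> HIT, frames=[1,2,3]
Step 8: ref 2 -> HIT, frames=[1,2,3]
Step 9: ref 3 -> HIT, frames=[1,2,3]
Step 10: ref 1 -> HIT, frames=[1,2,3]
Step 11: ref 5 -> FAULT, evict 1, frames=[5,2,3]
At step 11: evicted page 1

Answer: 1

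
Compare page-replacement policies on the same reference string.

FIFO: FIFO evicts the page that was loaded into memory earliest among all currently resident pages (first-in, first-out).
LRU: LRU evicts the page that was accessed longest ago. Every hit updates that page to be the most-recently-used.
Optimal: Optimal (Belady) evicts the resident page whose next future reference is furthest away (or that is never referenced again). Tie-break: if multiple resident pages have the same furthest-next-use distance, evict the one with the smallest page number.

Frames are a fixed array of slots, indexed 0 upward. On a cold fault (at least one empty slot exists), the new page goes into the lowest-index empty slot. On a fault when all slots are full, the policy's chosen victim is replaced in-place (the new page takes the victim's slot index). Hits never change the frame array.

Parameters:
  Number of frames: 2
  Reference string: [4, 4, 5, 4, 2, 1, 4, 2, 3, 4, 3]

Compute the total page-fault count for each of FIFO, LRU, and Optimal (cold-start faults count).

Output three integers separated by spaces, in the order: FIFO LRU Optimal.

Answer: 8 8 6

Derivation:
--- FIFO ---
  step 0: ref 4 -> FAULT, frames=[4,-] (faults so far: 1)
  step 1: ref 4 -> HIT, frames=[4,-] (faults so far: 1)
  step 2: ref 5 -> FAULT, frames=[4,5] (faults so far: 2)
  step 3: ref 4 -> HIT, frames=[4,5] (faults so far: 2)
  step 4: ref 2 -> FAULT, evict 4, frames=[2,5] (faults so far: 3)
  step 5: ref 1 -> FAULT, evict 5, frames=[2,1] (faults so far: 4)
  step 6: ref 4 -> FAULT, evict 2, frames=[4,1] (faults so far: 5)
  step 7: ref 2 -> FAULT, evict 1, frames=[4,2] (faults so far: 6)
  step 8: ref 3 -> FAULT, evict 4, frames=[3,2] (faults so far: 7)
  step 9: ref 4 -> FAULT, evict 2, frames=[3,4] (faults so far: 8)
  step 10: ref 3 -> HIT, frames=[3,4] (faults so far: 8)
  FIFO total faults: 8
--- LRU ---
  step 0: ref 4 -> FAULT, frames=[4,-] (faults so far: 1)
  step 1: ref 4 -> HIT, frames=[4,-] (faults so far: 1)
  step 2: ref 5 -> FAULT, frames=[4,5] (faults so far: 2)
  step 3: ref 4 -> HIT, frames=[4,5] (faults so far: 2)
  step 4: ref 2 -> FAULT, evict 5, frames=[4,2] (faults so far: 3)
  step 5: ref 1 -> FAULT, evict 4, frames=[1,2] (faults so far: 4)
  step 6: ref 4 -> FAULT, evict 2, frames=[1,4] (faults so far: 5)
  step 7: ref 2 -> FAULT, evict 1, frames=[2,4] (faults so far: 6)
  step 8: ref 3 -> FAULT, evict 4, frames=[2,3] (faults so far: 7)
  step 9: ref 4 -> FAULT, evict 2, frames=[4,3] (faults so far: 8)
  step 10: ref 3 -> HIT, frames=[4,3] (faults so far: 8)
  LRU total faults: 8
--- Optimal ---
  step 0: ref 4 -> FAULT, frames=[4,-] (faults so far: 1)
  step 1: ref 4 -> HIT, frames=[4,-] (faults so far: 1)
  step 2: ref 5 -> FAULT, frames=[4,5] (faults so far: 2)
  step 3: ref 4 -> HIT, frames=[4,5] (faults so far: 2)
  step 4: ref 2 -> FAULT, evict 5, frames=[4,2] (faults so far: 3)
  step 5: ref 1 -> FAULT, evict 2, frames=[4,1] (faults so far: 4)
  step 6: ref 4 -> HIT, frames=[4,1] (faults so far: 4)
  step 7: ref 2 -> FAULT, evict 1, frames=[4,2] (faults so far: 5)
  step 8: ref 3 -> FAULT, evict 2, frames=[4,3] (faults so far: 6)
  step 9: ref 4 -> HIT, frames=[4,3] (faults so far: 6)
  step 10: ref 3 -> HIT, frames=[4,3] (faults so far: 6)
  Optimal total faults: 6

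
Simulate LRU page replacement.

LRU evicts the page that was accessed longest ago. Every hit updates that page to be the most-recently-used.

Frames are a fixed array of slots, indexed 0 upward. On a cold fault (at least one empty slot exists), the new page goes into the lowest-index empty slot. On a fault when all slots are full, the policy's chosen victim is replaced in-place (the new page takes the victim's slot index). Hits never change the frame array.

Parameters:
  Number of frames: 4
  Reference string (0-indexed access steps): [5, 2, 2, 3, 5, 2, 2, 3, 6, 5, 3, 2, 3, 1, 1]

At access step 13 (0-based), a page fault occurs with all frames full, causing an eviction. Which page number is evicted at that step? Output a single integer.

Answer: 6

Derivation:
Step 0: ref 5 -> FAULT, frames=[5,-,-,-]
Step 1: ref 2 -> FAULT, frames=[5,2,-,-]
Step 2: ref 2 -> HIT, frames=[5,2,-,-]
Step 3: ref 3 -> FAULT, frames=[5,2,3,-]
Step 4: ref 5 -> HIT, frames=[5,2,3,-]
Step 5: ref 2 -> HIT, frames=[5,2,3,-]
Step 6: ref 2 -> HIT, frames=[5,2,3,-]
Step 7: ref 3 -> HIT, frames=[5,2,3,-]
Step 8: ref 6 -> FAULT, frames=[5,2,3,6]
Step 9: ref 5 -> HIT, frames=[5,2,3,6]
Step 10: ref 3 -> HIT, frames=[5,2,3,6]
Step 11: ref 2 -> HIT, frames=[5,2,3,6]
Step 12: ref 3 -> HIT, frames=[5,2,3,6]
Step 13: ref 1 -> FAULT, evict 6, frames=[5,2,3,1]
At step 13: evicted page 6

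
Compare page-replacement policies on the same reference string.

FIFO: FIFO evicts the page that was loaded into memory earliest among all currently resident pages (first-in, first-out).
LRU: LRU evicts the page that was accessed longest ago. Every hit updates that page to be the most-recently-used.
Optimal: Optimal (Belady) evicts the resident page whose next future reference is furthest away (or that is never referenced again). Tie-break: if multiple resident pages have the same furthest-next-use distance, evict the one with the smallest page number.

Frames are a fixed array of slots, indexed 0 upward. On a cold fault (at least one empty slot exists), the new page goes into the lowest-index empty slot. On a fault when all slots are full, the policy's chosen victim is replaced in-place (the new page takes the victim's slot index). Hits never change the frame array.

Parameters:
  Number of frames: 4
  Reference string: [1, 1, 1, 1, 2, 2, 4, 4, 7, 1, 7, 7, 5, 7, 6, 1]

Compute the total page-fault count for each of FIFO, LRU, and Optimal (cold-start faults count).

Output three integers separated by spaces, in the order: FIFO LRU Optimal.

Answer: 7 6 6

Derivation:
--- FIFO ---
  step 0: ref 1 -> FAULT, frames=[1,-,-,-] (faults so far: 1)
  step 1: ref 1 -> HIT, frames=[1,-,-,-] (faults so far: 1)
  step 2: ref 1 -> HIT, frames=[1,-,-,-] (faults so far: 1)
  step 3: ref 1 -> HIT, frames=[1,-,-,-] (faults so far: 1)
  step 4: ref 2 -> FAULT, frames=[1,2,-,-] (faults so far: 2)
  step 5: ref 2 -> HIT, frames=[1,2,-,-] (faults so far: 2)
  step 6: ref 4 -> FAULT, frames=[1,2,4,-] (faults so far: 3)
  step 7: ref 4 -> HIT, frames=[1,2,4,-] (faults so far: 3)
  step 8: ref 7 -> FAULT, frames=[1,2,4,7] (faults so far: 4)
  step 9: ref 1 -> HIT, frames=[1,2,4,7] (faults so far: 4)
  step 10: ref 7 -> HIT, frames=[1,2,4,7] (faults so far: 4)
  step 11: ref 7 -> HIT, frames=[1,2,4,7] (faults so far: 4)
  step 12: ref 5 -> FAULT, evict 1, frames=[5,2,4,7] (faults so far: 5)
  step 13: ref 7 -> HIT, frames=[5,2,4,7] (faults so far: 5)
  step 14: ref 6 -> FAULT, evict 2, frames=[5,6,4,7] (faults so far: 6)
  step 15: ref 1 -> FAULT, evict 4, frames=[5,6,1,7] (faults so far: 7)
  FIFO total faults: 7
--- LRU ---
  step 0: ref 1 -> FAULT, frames=[1,-,-,-] (faults so far: 1)
  step 1: ref 1 -> HIT, frames=[1,-,-,-] (faults so far: 1)
  step 2: ref 1 -> HIT, frames=[1,-,-,-] (faults so far: 1)
  step 3: ref 1 -> HIT, frames=[1,-,-,-] (faults so far: 1)
  step 4: ref 2 -> FAULT, frames=[1,2,-,-] (faults so far: 2)
  step 5: ref 2 -> HIT, frames=[1,2,-,-] (faults so far: 2)
  step 6: ref 4 -> FAULT, frames=[1,2,4,-] (faults so far: 3)
  step 7: ref 4 -> HIT, frames=[1,2,4,-] (faults so far: 3)
  step 8: ref 7 -> FAULT, frames=[1,2,4,7] (faults so far: 4)
  step 9: ref 1 -> HIT, frames=[1,2,4,7] (faults so far: 4)
  step 10: ref 7 -> HIT, frames=[1,2,4,7] (faults so far: 4)
  step 11: ref 7 -> HIT, frames=[1,2,4,7] (faults so far: 4)
  step 12: ref 5 -> FAULT, evict 2, frames=[1,5,4,7] (faults so far: 5)
  step 13: ref 7 -> HIT, frames=[1,5,4,7] (faults so far: 5)
  step 14: ref 6 -> FAULT, evict 4, frames=[1,5,6,7] (faults so far: 6)
  step 15: ref 1 -> HIT, frames=[1,5,6,7] (faults so far: 6)
  LRU total faults: 6
--- Optimal ---
  step 0: ref 1 -> FAULT, frames=[1,-,-,-] (faults so far: 1)
  step 1: ref 1 -> HIT, frames=[1,-,-,-] (faults so far: 1)
  step 2: ref 1 -> HIT, frames=[1,-,-,-] (faults so far: 1)
  step 3: ref 1 -> HIT, frames=[1,-,-,-] (faults so far: 1)
  step 4: ref 2 -> FAULT, frames=[1,2,-,-] (faults so far: 2)
  step 5: ref 2 -> HIT, frames=[1,2,-,-] (faults so far: 2)
  step 6: ref 4 -> FAULT, frames=[1,2,4,-] (faults so far: 3)
  step 7: ref 4 -> HIT, frames=[1,2,4,-] (faults so far: 3)
  step 8: ref 7 -> FAULT, frames=[1,2,4,7] (faults so far: 4)
  step 9: ref 1 -> HIT, frames=[1,2,4,7] (faults so far: 4)
  step 10: ref 7 -> HIT, frames=[1,2,4,7] (faults so far: 4)
  step 11: ref 7 -> HIT, frames=[1,2,4,7] (faults so far: 4)
  step 12: ref 5 -> FAULT, evict 2, frames=[1,5,4,7] (faults so far: 5)
  step 13: ref 7 -> HIT, frames=[1,5,4,7] (faults so far: 5)
  step 14: ref 6 -> FAULT, evict 4, frames=[1,5,6,7] (faults so far: 6)
  step 15: ref 1 -> HIT, frames=[1,5,6,7] (faults so far: 6)
  Optimal total faults: 6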